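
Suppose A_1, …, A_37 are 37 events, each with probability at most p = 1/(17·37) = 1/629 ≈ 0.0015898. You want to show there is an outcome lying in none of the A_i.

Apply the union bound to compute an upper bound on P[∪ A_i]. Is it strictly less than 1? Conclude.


Union bound: P[∪_{i=1}^{37} A_i] ≤ Σ_i P[A_i] ≤ 37·p = 37·(1/629) = 1/17.
Numerically: 1/17 ≈ 0.0588235.
Is 1/17 < 1? YES.
Since P[∪ A_i] ≤ 1/17 < 1, the complement has P[∩ A_i^c] ≥ 1 − 1/17 = 16/17 > 0, so some outcome avoids every A_i.

37·p = 1/17 ≈ 0.0588235; existence CERTIFIED by the union bound.


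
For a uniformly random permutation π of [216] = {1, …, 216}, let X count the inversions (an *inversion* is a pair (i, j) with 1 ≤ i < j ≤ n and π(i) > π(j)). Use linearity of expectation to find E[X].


Write X = Σ X_I over the C(216, 2) = 23220 pairs i < j, with X_I the indicator of one inversion.
There are 23220 indicators.
For each fixed pair i < j, the values π(i) and π(j) are two distinct elements of {1, …, 216} in uniformly random order; by symmetry P[π(i) > π(j)] = 1/2.
By linearity: E[X] = 23220 · (1/2) = C(216, 2) · (1/2) = 23220/2 = 11610 ≈ 11610.0000.

E[X] = 11610 = 11610.0000.


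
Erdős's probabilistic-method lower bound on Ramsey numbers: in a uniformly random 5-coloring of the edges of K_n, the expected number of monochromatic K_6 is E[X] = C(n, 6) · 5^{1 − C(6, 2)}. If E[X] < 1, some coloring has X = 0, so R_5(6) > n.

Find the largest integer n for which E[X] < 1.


We need C(n, 6) · 5^{1 − 15} < 1, i.e. C(n, 6) < 5^{15 − 1} = 6103515625.
Check values of n near the boundary:
  n = 124: C(124, 6) = 4465475476; 4465475476 < 6103515625? YES
  n = 125: C(125, 6) = 4690625500; 4690625500 < 6103515625? YES
  n = 126: C(126, 6) = 4925156775; 4925156775 < 6103515625? YES
  n = 127: C(127, 6) = 5169379425; 5169379425 < 6103515625? YES
  n = 128: C(128, 6) = 5423611200; 5423611200 < 6103515625? YES
  n = 129: C(129, 6) = 5688177600; 5688177600 < 6103515625? YES
  n = 130: C(130, 6) = 5963412000; 5963412000 < 6103515625? YES
  n = 131: C(131, 6) = 6249655776; 6249655776 < 6103515625? NO
The largest n with C(n, 6) < 6103515625 is n = 130 (where E[X] = 47707296/48828125 ≈ 0.97705). Hence R_5(6) > 130, i.e. R_5(6) ≥ 131.

Largest n = 130; hence R_5(6) > 130.


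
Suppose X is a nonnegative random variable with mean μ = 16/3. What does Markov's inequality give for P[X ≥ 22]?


μ = E[X] = 16/3, a = 22.
Markov: P[X ≥ 22] ≤ μ/a = (16/3)/22 = 8/33.
Numerically: ≈ 0.242424.
(Since a = 22 > μ = 5.333333, the bound 8/33 is < 1 and informative.)

P[X ≥ 22] ≤ 8/33 ≈ 0.242424.


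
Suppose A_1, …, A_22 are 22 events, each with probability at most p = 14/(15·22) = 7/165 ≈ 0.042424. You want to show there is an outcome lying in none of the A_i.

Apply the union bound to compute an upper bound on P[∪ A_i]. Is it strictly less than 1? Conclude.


Union bound: P[∪_{i=1}^{22} A_i] ≤ Σ_i P[A_i] ≤ 22·p = 22·(7/165) = 14/15.
Numerically: 14/15 ≈ 0.933333.
Is 14/15 < 1? YES.
Since P[∪ A_i] ≤ 14/15 < 1, the complement has P[∩ A_i^c] ≥ 1 − 14/15 = 1/15 > 0, so some outcome avoids every A_i.

22·p = 14/15 ≈ 0.933333; existence CERTIFIED by the union bound.


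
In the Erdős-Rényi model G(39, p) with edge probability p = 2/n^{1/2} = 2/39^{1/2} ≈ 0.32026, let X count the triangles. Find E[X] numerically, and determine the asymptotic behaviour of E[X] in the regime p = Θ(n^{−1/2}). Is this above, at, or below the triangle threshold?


Number of potential triangles: C(39, 3) = 9139.
Each occurs with probability p³ ≈ (0.32026)³ ≈ 3.2846801e-02.
By linearity: E[X] = C(39, 3)·p³ ≈ 9139 · 3.2846801e-02 ≈ 300.18691.
Since α = 1/2 < 1, p = c/n^{1/2} ≫ 1/n is above the triangle threshold p ~ 1/n. Asymptotically E[X] ~ (c³/6)·n^{3(1−α)} = (2³/6)·n^{1.5} → ∞; triangles are abundant w.h.p.

E[X] ≈ 300.18691; in regime p = Θ(1/n^{1/2}) E[X] diverges (above the triangle threshold p ~ 1/n).


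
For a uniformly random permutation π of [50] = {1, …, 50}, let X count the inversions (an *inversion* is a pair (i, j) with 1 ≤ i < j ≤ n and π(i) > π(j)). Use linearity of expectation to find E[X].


Write X = Σ X_I over the C(50, 2) = 1225 pairs i < j, with X_I the indicator of one inversion.
There are 1225 indicators.
For each fixed pair i < j, the values π(i) and π(j) are two distinct elements of {1, …, 50} in uniformly random order; by symmetry P[π(i) > π(j)] = 1/2.
By linearity: E[X] = 1225 · (1/2) = C(50, 2) · (1/2) = 1225/2 = 1225/2 ≈ 612.50000.

E[X] = 1225/2 = 612.50000.


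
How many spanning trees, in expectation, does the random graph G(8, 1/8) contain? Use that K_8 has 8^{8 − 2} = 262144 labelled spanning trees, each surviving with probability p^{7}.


K_8 has 8^{8 − 2} = 262144 labelled spanning trees.
For each such spanning tree H, let X_H = 1 if all 7 edges of H are present in G. Then P[X_H = 1] = p^{7} = (1/8)^{7} = 1/2097152.
Summing the indicators: E[X] = Σ_H E[X_H] = 262144 · p^{7} = 262144 · 1/2097152 = 1/8.
Numerically: E[X] ≈ 0.125.

E[X] = 262144 · (1/8)^{7} = 1/8 ≈ 0.125.


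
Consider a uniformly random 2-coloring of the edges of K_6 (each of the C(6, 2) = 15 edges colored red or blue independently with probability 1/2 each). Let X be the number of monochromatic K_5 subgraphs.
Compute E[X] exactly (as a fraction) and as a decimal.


Let X = Σ_S X_S over the C(6, 5) = 6 subsets S of size 5, where X_S = 1 if the K_5 on S is monochromatic.
For a fixed S, the K_5 on S has C(5, 2) = 10 edges. P[all 10 edges red] = (1/2)^10, and likewise for blue, so P[monochromatic] = 2·(1/2)^10 = 2^{1 − 10} = 1/512.
By linearity: E[X] = C(6, 5) · 2^{1 − 10} = 6 · 1/512 = 3/256.
Numerically: E[X] ≈ 0.01172.

E[X] = C(6,5)·2^(1−C(5,2)) = 3/256 ≈ 0.01172.


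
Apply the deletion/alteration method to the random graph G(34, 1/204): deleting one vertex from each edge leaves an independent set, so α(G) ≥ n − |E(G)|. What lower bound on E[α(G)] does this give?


E[|E(G)|] = C(34, 2)·p = 561 · (1/204) = 11/4.
E[α(G)] ≥ n − E[|E(G)|] = 34 − 11/4 = 125/4.
Numerically: ≈ 31.25000.
(This is only a lower bound; the true E[α(G)] may be larger.)

E[α(G)] ≥ 125/4 ≈ 31.25000.


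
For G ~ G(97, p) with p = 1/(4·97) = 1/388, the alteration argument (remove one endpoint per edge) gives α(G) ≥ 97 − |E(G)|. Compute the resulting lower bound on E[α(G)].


E[|E(G)|] = C(97, 2)·p = 4656 · (1/388) = 12.
E[α(G)] ≥ n − E[|E(G)|] = 97 − 12 = 85.
Numerically: ≈ 85.000.
(This is only a lower bound; the true E[α(G)] may be larger.)

E[α(G)] ≥ 85 ≈ 85.000.


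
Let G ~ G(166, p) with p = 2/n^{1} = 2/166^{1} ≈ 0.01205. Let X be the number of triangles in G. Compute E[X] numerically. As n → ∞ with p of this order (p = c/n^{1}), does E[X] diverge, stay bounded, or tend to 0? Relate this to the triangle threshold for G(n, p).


Number of potential triangles: C(166, 3) = 748660.
Each occurs with probability p³ ≈ (0.01205)³ ≈ 1.748903e-06.
By linearity: E[X] = C(166, 3)·p³ ≈ 748660 · 1.748903e-06 ≈ 1.3093.
Here α = 1, so p = 2/n is exactly at the triangle threshold p ~ 1/n. Asymptotically E[X] → c³/6 = 2³/6 = 4/3 ≈ 1.3333, a bounded constant. In this regime the triangle count is asymptotically Poisson(c³/6).

E[X] ≈ 1.3093; in regime p = Θ(1/n^{1}) E[X] stays bounded (at the triangle threshold p ~ 1/n).


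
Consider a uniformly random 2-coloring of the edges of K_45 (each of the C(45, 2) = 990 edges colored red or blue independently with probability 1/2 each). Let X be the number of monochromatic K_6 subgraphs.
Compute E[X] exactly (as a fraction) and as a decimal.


Let X = Σ_S X_S over the C(45, 6) = 8145060 subsets S of size 6, where X_S = 1 if the K_6 on S is monochromatic.
For a fixed S, the K_6 on S has C(6, 2) = 15 edges. P[all 15 edges red] = (1/2)^15, and likewise for blue, so P[monochromatic] = 2·(1/2)^15 = 2^{1 − 15} = 1/16384.
Summing: E[X] = C(45, 6) · 2^{1 − 15} = 8145060 · 1/16384 = 2036265/4096.
Numerically: E[X] ≈ 497.1350.

E[X] = C(45,6)·2^(1−C(6,2)) = 2036265/4096 ≈ 497.1350.


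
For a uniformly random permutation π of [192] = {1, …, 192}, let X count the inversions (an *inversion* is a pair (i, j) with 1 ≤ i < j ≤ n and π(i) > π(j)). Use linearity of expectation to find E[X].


Write X = Σ X_I over the C(192, 2) = 18336 pairs i < j, with X_I the indicator of one inversion.
There are 18336 indicators.
For each fixed pair i < j, the values π(i) and π(j) are two distinct elements of {1, …, 192} in uniformly random order; by symmetry P[π(i) > π(j)] = 1/2.
By linearity: E[X] = 18336 · (1/2) = C(192, 2) · (1/2) = 18336/2 = 9168 ≈ 9168.000.

E[X] = 9168 = 9168.000.


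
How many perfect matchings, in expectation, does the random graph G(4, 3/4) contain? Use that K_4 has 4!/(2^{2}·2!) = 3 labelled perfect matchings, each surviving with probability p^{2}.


K_4 has 4!/(2^{2}·2!) = 3 labelled perfect matchings.
For each such perfect matching H, let X_H = 1 if all 2 edges of H are present in G. Then P[X_H = 1] = p^{2} = (3/4)^{2} = 9/16.
By linearity: E[X] = Σ_H E[X_H] = 3 · p^{2} = 3 · 9/16 = 27/16.
Numerically: E[X] ≈ 1.688.

E[X] = 3 · (3/4)^{2} = 27/16 ≈ 1.688.


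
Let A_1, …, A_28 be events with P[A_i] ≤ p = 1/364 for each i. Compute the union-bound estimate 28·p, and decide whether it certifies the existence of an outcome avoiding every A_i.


Union bound: P[∪_{i=1}^{28} A_i] ≤ Σ_i P[A_i] ≤ 28·p = 28·(1/364) = 1/13.
Numerically: 1/13 ≈ 0.07692.
Is 1/13 < 1? YES.
Since P[∪ A_i] ≤ 1/13 < 1, the complement has P[∩ A_i^c] ≥ 1 − 1/13 = 12/13 > 0, so some outcome avoids every A_i.

28·p = 1/13 ≈ 0.07692; existence CERTIFIED by the union bound.


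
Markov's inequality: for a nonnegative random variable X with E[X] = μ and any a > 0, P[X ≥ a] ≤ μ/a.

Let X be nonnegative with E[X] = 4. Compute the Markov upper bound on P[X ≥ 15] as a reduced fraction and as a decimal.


μ = E[X] = 4, a = 15.
Markov: P[X ≥ 15] ≤ μ/a = (4)/15 = 4/15.
Numerically: ≈ 0.2667.
(Since a = 15 > μ = 4.0000, the bound 4/15 is < 1 and informative.)

P[X ≥ 15] ≤ 4/15 ≈ 0.2667.


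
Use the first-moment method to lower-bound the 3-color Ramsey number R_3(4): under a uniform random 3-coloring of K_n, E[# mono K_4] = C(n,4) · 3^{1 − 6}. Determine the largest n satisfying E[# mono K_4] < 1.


We need C(n, 4) · 3^{1 − 6} < 1, i.e. C(n, 4) < 3^{6 − 1} = 243.
Check values of n near the boundary:
  n = 9: C(9, 4) = 126; 126 < 243? YES
  n = 10: C(10, 4) = 210; 210 < 243? YES
  n = 11: C(11, 4) = 330; 330 < 243? NO
  n = 12: C(12, 4) = 495; 495 < 243? NO
The largest n with C(n, 4) < 243 is n = 10 (where E[X] = 70/81 ≈ 0.864198). Hence R_3(4) > 10, i.e. R_3(4) ≥ 11.

Largest n = 10; hence R_3(4) > 10.


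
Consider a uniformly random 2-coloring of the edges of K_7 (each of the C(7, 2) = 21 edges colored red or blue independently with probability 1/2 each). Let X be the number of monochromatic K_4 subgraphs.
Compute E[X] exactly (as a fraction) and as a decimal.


Let X = Σ_S X_S over the C(7, 4) = 35 subsets S of size 4, where X_S = 1 if the K_4 on S is monochromatic.
For a fixed S, the K_4 on S has C(4, 2) = 6 edges. P[all 6 edges red] = (1/2)^6, and likewise for blue, so P[monochromatic] = 2·(1/2)^6 = 2^{1 − 6} = 1/32.
Summing: E[X] = C(7, 4) · 2^{1 − 6} = 35 · 1/32 = 35/32.
Numerically: E[X] ≈ 1.09375.

E[X] = C(7,4)·2^(1−C(4,2)) = 35/32 ≈ 1.09375.


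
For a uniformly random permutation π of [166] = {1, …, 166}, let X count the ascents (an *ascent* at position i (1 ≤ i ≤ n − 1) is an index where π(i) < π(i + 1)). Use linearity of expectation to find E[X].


Write X = Σ X_I over i = 1, …, 165, with X_I the indicator of one ascent.
There are 165 indicators.
For each fixed i, the pair (π(i), π(i+1)) is a uniformly random ordered pair of distinct values from {1, …, 166}; by symmetry P[π(i) < π(i+1)] = 1/2.
By linearity: E[X] = 165 · (1/2) = (166 − 1) · (1/2) = 165/2 ≈ 82.500000.

E[X] = 165/2 = 82.500000.


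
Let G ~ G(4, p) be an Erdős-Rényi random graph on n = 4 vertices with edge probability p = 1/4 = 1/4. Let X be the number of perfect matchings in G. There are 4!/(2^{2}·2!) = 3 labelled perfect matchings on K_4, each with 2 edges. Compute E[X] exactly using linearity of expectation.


K_4 has 4!/(2^{2}·2!) = 3 labelled perfect matchings.
For each such perfect matching H, let X_H = 1 if all 2 edges of H are present in G. Then P[X_H = 1] = p^{2} = (1/4)^{2} = 1/16.
By linearity: E[X] = Σ_H E[X_H] = 3 · p^{2} = 3 · 1/16 = 3/16.
Numerically: E[X] ≈ 0.1875.

E[X] = 3 · (1/4)^{2} = 3/16 ≈ 0.1875.


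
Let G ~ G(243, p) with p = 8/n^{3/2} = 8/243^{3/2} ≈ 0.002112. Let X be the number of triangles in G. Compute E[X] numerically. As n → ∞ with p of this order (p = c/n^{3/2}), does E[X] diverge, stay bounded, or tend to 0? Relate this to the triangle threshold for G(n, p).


Number of potential triangles: C(243, 3) = 2362041.
Each occurs with probability p³ ≈ (0.002112)³ ≈ 9.419801e-09.
By linearity: E[X] = C(243, 3)·p³ ≈ 2362041 · 9.419801e-09 ≈ 0.0222.
Since α = 3/2 > 1, p = c/n^{3/2} = o(1/n) is below the triangle threshold p ~ 1/n. Asymptotically E[X] ~ (c³/6)·n^{3(1−α)} = (8³/6)·n^{-1.5} → 0, so by Markov's inequality G has no triangles w.h.p.

E[X] ≈ 0.0222; in regime p = Θ(1/n^{3/2}) E[X] tends to 0 (below the triangle threshold p ~ 1/n).


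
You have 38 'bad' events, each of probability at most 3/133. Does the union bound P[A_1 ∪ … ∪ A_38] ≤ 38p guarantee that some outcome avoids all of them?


Union bound: P[∪_{i=1}^{38} A_i] ≤ Σ_i P[A_i] ≤ 38·p = 38·(3/133) = 6/7.
Numerically: 6/7 ≈ 0.8571429.
Is 6/7 < 1? YES.
Since P[∪ A_i] ≤ 6/7 < 1, the complement has P[∩ A_i^c] ≥ 1 − 6/7 = 1/7 > 0, so some outcome avoids every A_i.

38·p = 6/7 ≈ 0.8571429; existence CERTIFIED by the union bound.


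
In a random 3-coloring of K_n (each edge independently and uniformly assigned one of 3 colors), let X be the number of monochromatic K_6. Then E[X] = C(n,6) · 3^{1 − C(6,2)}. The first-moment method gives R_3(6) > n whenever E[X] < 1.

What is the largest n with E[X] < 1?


We need C(n, 6) · 3^{1 − 15} < 1, i.e. C(n, 6) < 3^{15 − 1} = 4782969.
Check values of n near the boundary:
  n = 39: C(39, 6) = 3262623; 3262623 < 4782969? YES
  n = 40: C(40, 6) = 3838380; 3838380 < 4782969? YES
  n = 41: C(41, 6) = 4496388; 4496388 < 4782969? YES
  n = 42: C(42, 6) = 5245786; 5245786 < 4782969? NO
  n = 43: C(43, 6) = 6096454; 6096454 < 4782969? NO
  n = 44: C(44, 6) = 7059052; 7059052 < 4782969? NO
The largest n with C(n, 6) < 4782969 is n = 41 (where E[X] = 1498796/1594323 ≈ 0.94008). Hence R_3(6) > 41, i.e. R_3(6) ≥ 42.

Largest n = 41; hence R_3(6) > 41.


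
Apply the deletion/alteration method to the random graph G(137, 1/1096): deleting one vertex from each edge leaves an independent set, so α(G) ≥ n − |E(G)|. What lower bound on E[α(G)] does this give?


E[|E(G)|] = C(137, 2)·p = 9316 · (1/1096) = 17/2.
E[α(G)] ≥ n − E[|E(G)|] = 137 − 17/2 = 257/2.
Numerically: ≈ 128.5000.
(This is only a lower bound; the true E[α(G)] may be larger.)

E[α(G)] ≥ 257/2 ≈ 128.5000.


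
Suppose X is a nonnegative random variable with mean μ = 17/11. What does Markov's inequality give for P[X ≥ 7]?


μ = E[X] = 17/11, a = 7.
Markov: P[X ≥ 7] ≤ μ/a = (17/11)/7 = 17/77.
Numerically: ≈ 0.2208.
(Since a = 7 > μ = 1.5455, the bound 17/77 is < 1 and informative.)

P[X ≥ 7] ≤ 17/77 ≈ 0.2208.


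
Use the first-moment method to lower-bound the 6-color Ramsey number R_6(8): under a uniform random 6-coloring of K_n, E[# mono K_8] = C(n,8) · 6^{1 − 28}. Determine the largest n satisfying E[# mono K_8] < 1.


We need C(n, 8) · 6^{1 − 28} < 1, i.e. C(n, 8) < 6^{28 − 1} = 1023490369077469249536.
Check values of n near the boundary:
  n = 1592: C(1592, 8) = 1005480414540892933435; 1005480414540892933435 < 1023490369077469249536? YES
  n = 1593: C(1593, 8) = 1010555394551193970323; 1010555394551193970323 < 1023490369077469249536? YES
  n = 1594: C(1594, 8) = 1015652773590544255167; 1015652773590544255167 < 1023490369077469249536? YES
  n = 1595: C(1595, 8) = 1020772636343363633895; 1020772636343363633895 < 1023490369077469249536? YES
  n = 1596: C(1596, 8) = 1025915067760710553965; 1025915067760710553965 < 1023490369077469249536? NO
  n = 1597: C(1597, 8) = 1031080153060953275445; 1031080153060953275445 < 1023490369077469249536? NO
The largest n with C(n, 8) < 1023490369077469249536 is n = 1595 (where E[X] = 113419181815929292655/113721152119718805504 ≈ 0.9973). Hence R_6(8) > 1595, i.e. R_6(8) ≥ 1596.

Largest n = 1595; hence R_6(8) > 1595.


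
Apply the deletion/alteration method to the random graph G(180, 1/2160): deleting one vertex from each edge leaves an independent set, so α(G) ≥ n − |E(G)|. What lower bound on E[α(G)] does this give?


E[|E(G)|] = C(180, 2)·p = 16110 · (1/2160) = 179/24.
E[α(G)] ≥ n − E[|E(G)|] = 180 − 179/24 = 4141/24.
Numerically: ≈ 172.54167.
(This is only a lower bound; the true E[α(G)] may be larger.)

E[α(G)] ≥ 4141/24 ≈ 172.54167.


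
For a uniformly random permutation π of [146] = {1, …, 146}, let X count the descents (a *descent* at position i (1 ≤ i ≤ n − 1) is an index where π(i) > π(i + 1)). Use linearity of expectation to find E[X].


Write X = Σ X_I over i = 1, …, 145, with X_I the indicator of one descent.
There are 145 indicators.
For each fixed i, the pair (π(i), π(i+1)) is a uniformly random ordered pair of distinct values from {1, …, 146}; by symmetry P[π(i) > π(i+1)] = 1/2.
By linearity: E[X] = 145 · (1/2) = (146 − 1) · (1/2) = 145/2 ≈ 72.500.

E[X] = 145/2 = 72.500.


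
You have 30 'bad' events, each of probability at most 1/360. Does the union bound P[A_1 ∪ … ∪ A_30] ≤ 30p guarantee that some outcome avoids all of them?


Union bound: P[∪_{i=1}^{30} A_i] ≤ Σ_i P[A_i] ≤ 30·p = 30·(1/360) = 1/12.
Numerically: 1/12 ≈ 0.0833333.
Is 1/12 < 1? YES.
Since P[∪ A_i] ≤ 1/12 < 1, the complement has P[∩ A_i^c] ≥ 1 − 1/12 = 11/12 > 0, so some outcome avoids every A_i.

30·p = 1/12 ≈ 0.0833333; existence CERTIFIED by the union bound.


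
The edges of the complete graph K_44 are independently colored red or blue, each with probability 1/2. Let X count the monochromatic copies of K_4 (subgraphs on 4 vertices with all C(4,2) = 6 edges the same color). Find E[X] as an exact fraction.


Let X = Σ_S X_S over the C(44, 4) = 135751 subsets S of size 4, where X_S = 1 if the K_4 on S is monochromatic.
For a fixed S, the K_4 on S has C(4, 2) = 6 edges. P[all 6 edges red] = (1/2)^6, and likewise for blue, so P[monochromatic] = 2·(1/2)^6 = 2^{1 − 6} = 1/32.
By linearity of expectation: E[X] = C(44, 4) · 2^{1 − 6} = 135751 · 1/32 = 135751/32.
Numerically: E[X] ≈ 4242.218750.

E[X] = C(44,4)·2^(1−C(4,2)) = 135751/32 ≈ 4242.218750.


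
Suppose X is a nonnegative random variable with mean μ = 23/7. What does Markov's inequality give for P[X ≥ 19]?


μ = E[X] = 23/7, a = 19.
Markov: P[X ≥ 19] ≤ μ/a = (23/7)/19 = 23/133.
Numerically: ≈ 0.1729.
(Since a = 19 > μ = 3.2857, the bound 23/133 is < 1 and informative.)

P[X ≥ 19] ≤ 23/133 ≈ 0.1729.


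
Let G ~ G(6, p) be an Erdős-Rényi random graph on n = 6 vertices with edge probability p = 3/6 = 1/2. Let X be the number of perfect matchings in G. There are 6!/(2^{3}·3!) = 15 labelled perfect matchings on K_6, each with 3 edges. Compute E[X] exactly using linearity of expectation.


K_6 has 6!/(2^{3}·3!) = 15 labelled perfect matchings.
For each such perfect matching H, let X_H = 1 if all 3 edges of H are present in G. Then P[X_H = 1] = p^{3} = (1/2)^{3} = 1/8.
Summing the indicators: E[X] = Σ_H E[X_H] = 15 · p^{3} = 15 · 1/8 = 15/8.
Numerically: E[X] ≈ 1.875.

E[X] = 15 · (1/2)^{3} = 15/8 ≈ 1.875.


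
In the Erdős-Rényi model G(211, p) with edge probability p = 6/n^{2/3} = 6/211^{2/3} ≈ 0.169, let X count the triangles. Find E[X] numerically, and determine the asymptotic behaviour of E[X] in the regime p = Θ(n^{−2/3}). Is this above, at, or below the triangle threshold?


Number of potential triangles: C(211, 3) = 1543465.
Each occurs with probability p³ ≈ (0.169)³ ≈ 4.85164e-03.
By linearity: E[X] = C(211, 3)·p³ ≈ 1543465 · 4.85164e-03 ≈ 7488.341.
Since α = 2/3 < 1, p = c/n^{2/3} ≫ 1/n is above the triangle threshold p ~ 1/n. Asymptotically E[X] ~ (c³/6)·n^{3(1−α)} = (6³/6)·n^{1} → ∞; triangles are abundant w.h.p.

E[X] ≈ 7488.341; in regime p = Θ(1/n^{2/3}) E[X] diverges (above the triangle threshold p ~ 1/n).


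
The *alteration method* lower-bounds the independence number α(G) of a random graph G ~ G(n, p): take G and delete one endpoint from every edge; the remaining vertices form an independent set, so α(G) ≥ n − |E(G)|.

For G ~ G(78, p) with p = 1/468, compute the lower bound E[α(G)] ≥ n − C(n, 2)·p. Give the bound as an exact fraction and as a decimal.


E[|E(G)|] = C(78, 2)·p = 3003 · (1/468) = 77/12.
E[α(G)] ≥ n − E[|E(G)|] = 78 − 77/12 = 859/12.
Numerically: ≈ 71.583333.
(This is only a lower bound; the true E[α(G)] may be larger.)

E[α(G)] ≥ 859/12 ≈ 71.583333.


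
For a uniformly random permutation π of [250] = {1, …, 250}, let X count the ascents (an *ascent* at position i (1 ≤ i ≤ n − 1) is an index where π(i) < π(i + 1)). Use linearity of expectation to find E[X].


Write X = Σ X_I over i = 1, …, 249, with X_I the indicator of one ascent.
There are 249 indicators.
For each fixed i, the pair (π(i), π(i+1)) is a uniformly random ordered pair of distinct values from {1, …, 250}; by symmetry P[π(i) < π(i+1)] = 1/2.
By linearity: E[X] = 249 · (1/2) = (250 − 1) · (1/2) = 249/2 ≈ 124.500.

E[X] = 249/2 = 124.500.


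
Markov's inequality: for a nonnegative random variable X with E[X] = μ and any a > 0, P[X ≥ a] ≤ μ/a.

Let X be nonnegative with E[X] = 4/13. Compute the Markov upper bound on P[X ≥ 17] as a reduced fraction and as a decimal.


μ = E[X] = 4/13, a = 17.
Markov: P[X ≥ 17] ≤ μ/a = (4/13)/17 = 4/221.
Numerically: ≈ 0.018100.
(Since a = 17 > μ = 0.307692, the bound 4/221 is < 1 and informative.)

P[X ≥ 17] ≤ 4/221 ≈ 0.018100.


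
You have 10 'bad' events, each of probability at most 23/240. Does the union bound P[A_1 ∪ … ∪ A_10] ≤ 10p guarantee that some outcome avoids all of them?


Union bound: P[∪_{i=1}^{10} A_i] ≤ Σ_i P[A_i] ≤ 10·p = 10·(23/240) = 23/24.
Numerically: 23/24 ≈ 0.9583.
Is 23/24 < 1? YES.
Since P[∪ A_i] ≤ 23/24 < 1, the complement has P[∩ A_i^c] ≥ 1 − 23/24 = 1/24 > 0, so some outcome avoids every A_i.

10·p = 23/24 ≈ 0.9583; existence CERTIFIED by the union bound.


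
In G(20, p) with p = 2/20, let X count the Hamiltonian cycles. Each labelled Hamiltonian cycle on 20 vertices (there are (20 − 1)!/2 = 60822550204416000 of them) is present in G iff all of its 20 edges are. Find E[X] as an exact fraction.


K_20 has (20 − 1)!/2 = 60822550204416000 labelled Hamiltonian cycles.
For each such Hamiltonian cycle H, let X_H = 1 if all 20 edges of H are present in G. Then P[X_H = 1] = p^{20} = (1/10)^{20} = 1/100000000000000000000.
By linearity of expectation: E[X] = Σ_H E[X_H] = 60822550204416000 · p^{20} = 60822550204416000 · 1/100000000000000000000 = 14849255421/24414062500000.
Numerically: E[X] ≈ 0.000608226.

E[X] = 60822550204416000 · (1/10)^{20} = 14849255421/24414062500000 ≈ 0.000608226.


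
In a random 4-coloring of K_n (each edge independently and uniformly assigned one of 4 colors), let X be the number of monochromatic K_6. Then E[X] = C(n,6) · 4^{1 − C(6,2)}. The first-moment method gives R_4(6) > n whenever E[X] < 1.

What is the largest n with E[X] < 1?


We need C(n, 6) · 4^{1 − 15} < 1, i.e. C(n, 6) < 4^{15 − 1} = 268435456.
Check values of n near the boundary:
  n = 73: C(73, 6) = 170230452; 170230452 < 268435456? YES
  n = 74: C(74, 6) = 185250786; 185250786 < 268435456? YES
  n = 75: C(75, 6) = 201359550; 201359550 < 268435456? YES
  n = 76: C(76, 6) = 218618940; 218618940 < 268435456? YES
  n = 77: C(77, 6) = 237093780; 237093780 < 268435456? YES
  n = 78: C(78, 6) = 256851595; 256851595 < 268435456? YES
  n = 79: C(79, 6) = 277962685; 277962685 < 268435456? NO
The largest n with C(n, 6) < 268435456 is n = 78 (where E[X] = 256851595/268435456 ≈ 0.956847). Hence R_4(6) > 78, i.e. R_4(6) ≥ 79.

Largest n = 78; hence R_4(6) > 78.


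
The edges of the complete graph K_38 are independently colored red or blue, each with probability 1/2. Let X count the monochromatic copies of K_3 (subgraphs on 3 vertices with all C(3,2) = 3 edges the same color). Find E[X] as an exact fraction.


Let X = Σ_S X_S over the C(38, 3) = 8436 subsets S of size 3, where X_S = 1 if the K_3 on S is monochromatic.
For a fixed S, the K_3 on S has C(3, 2) = 3 edges. P[all 3 edges red] = (1/2)^3, and likewise for blue, so P[monochromatic] = 2·(1/2)^3 = 2^{1 − 3} = 1/4.
By linearity of expectation: E[X] = C(38, 3) · 2^{1 − 3} = 8436 · 1/4 = 2109.
Numerically: E[X] ≈ 2109.000.

E[X] = C(38,3)·2^(1−C(3,2)) = 2109 ≈ 2109.000.


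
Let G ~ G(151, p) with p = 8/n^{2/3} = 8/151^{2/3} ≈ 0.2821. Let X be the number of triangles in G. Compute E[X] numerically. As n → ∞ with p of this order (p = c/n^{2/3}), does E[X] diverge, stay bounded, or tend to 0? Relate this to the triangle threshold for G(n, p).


Number of potential triangles: C(151, 3) = 562475.
Each occurs with probability p³ ≈ (0.2821)³ ≈ 2.245516e-02.
By linearity: E[X] = C(151, 3)·p³ ≈ 562475 · 2.245516e-02 ≈ 12630.4636.
Since α = 2/3 < 1, p = c/n^{2/3} ≫ 1/n is above the triangle threshold p ~ 1/n. Asymptotically E[X] ~ (c³/6)·n^{3(1−α)} = (8³/6)·n^{1} → ∞; triangles are abundant w.h.p.

E[X] ≈ 12630.4636; in regime p = Θ(1/n^{2/3}) E[X] diverges (above the triangle threshold p ~ 1/n).


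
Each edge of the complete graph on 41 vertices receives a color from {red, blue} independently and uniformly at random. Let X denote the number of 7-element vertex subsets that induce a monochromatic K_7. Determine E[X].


Let X = Σ_S X_S over the C(41, 7) = 22481940 subsets S of size 7, where X_S = 1 if the K_7 on S is monochromatic.
For a fixed S, the K_7 on S has C(7, 2) = 21 edges. P[all 21 edges red] = (1/2)^21, and likewise for blue, so P[monochromatic] = 2·(1/2)^21 = 2^{1 − 21} = 1/1048576.
By linearity of expectation: E[X] = C(41, 7) · 2^{1 − 21} = 22481940 · 1/1048576 = 5620485/262144.
Numerically: E[X] ≈ 21.440.

E[X] = C(41,7)·2^(1−C(7,2)) = 5620485/262144 ≈ 21.440.


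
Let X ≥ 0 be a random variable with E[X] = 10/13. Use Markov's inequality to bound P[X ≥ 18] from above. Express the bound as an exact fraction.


μ = E[X] = 10/13, a = 18.
Markov: P[X ≥ 18] ≤ μ/a = (10/13)/18 = 5/117.
Numerically: ≈ 0.04274.
(Since a = 18 > μ = 0.76923, the bound 5/117 is < 1 and informative.)

P[X ≥ 18] ≤ 5/117 ≈ 0.04274.


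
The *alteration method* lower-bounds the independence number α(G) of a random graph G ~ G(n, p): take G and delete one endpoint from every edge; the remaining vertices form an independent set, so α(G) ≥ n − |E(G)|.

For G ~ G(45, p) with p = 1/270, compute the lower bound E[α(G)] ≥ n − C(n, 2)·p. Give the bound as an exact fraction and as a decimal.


E[|E(G)|] = C(45, 2)·p = 990 · (1/270) = 11/3.
E[α(G)] ≥ n − E[|E(G)|] = 45 − 11/3 = 124/3.
Numerically: ≈ 41.33333.
(This is only a lower bound; the true E[α(G)] may be larger.)

E[α(G)] ≥ 124/3 ≈ 41.33333.


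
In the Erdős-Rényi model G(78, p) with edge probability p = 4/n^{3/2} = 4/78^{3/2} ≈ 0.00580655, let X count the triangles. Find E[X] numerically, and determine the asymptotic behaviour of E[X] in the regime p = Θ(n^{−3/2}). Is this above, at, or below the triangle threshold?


Number of potential triangles: C(78, 3) = 76076.
Each occurs with probability p³ ≈ (0.00580655)³ ≈ 1.95773661e-07.
By linearity: E[X] = C(78, 3)·p³ ≈ 76076 · 1.95773661e-07 ≈ 0.014894.
Since α = 3/2 > 1, p = c/n^{3/2} = o(1/n) is below the triangle threshold p ~ 1/n. Asymptotically E[X] ~ (c³/6)·n^{3(1−α)} = (4³/6)·n^{-1.5} → 0, so by Markov's inequality G has no triangles w.h.p.

E[X] ≈ 0.014894; in regime p = Θ(1/n^{3/2}) E[X] tends to 0 (below the triangle threshold p ~ 1/n).


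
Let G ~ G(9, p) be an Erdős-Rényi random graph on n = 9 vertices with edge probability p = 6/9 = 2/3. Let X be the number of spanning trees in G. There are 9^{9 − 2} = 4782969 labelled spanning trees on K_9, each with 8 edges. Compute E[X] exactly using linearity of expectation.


K_9 has 9^{9 − 2} = 4782969 labelled spanning trees.
For each such spanning tree H, let X_H = 1 if all 8 edges of H are present in G. Then P[X_H = 1] = p^{8} = (2/3)^{8} = 256/6561.
By linearity of expectation: E[X] = Σ_H E[X_H] = 4782969 · p^{8} = 4782969 · 256/6561 = 186624.
Numerically: E[X] ≈ 1.8662e+05.

E[X] = 4782969 · (2/3)^{8} = 186624 ≈ 1.8662e+05.


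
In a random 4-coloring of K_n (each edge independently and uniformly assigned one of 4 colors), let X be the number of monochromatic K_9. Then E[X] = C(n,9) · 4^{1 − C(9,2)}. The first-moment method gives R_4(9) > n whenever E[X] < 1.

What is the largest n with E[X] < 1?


We need C(n, 9) · 4^{1 − 36} < 1, i.e. C(n, 9) < 4^{36 − 1} = 1180591620717411303424.
Check values of n near the boundary:
  n = 910: C(910, 9) = 1133378248346922788210; 1133378248346922788210 < 1180591620717411303424? YES
  n = 911: C(911, 9) = 1144686900492291197405; 1144686900492291197405 < 1180591620717411303424? YES
  n = 912: C(912, 9) = 1156095740032081475120; 1156095740032081475120 < 1180591620717411303424? YES
  n = 913: C(913, 9) = 1167605542753639808390; 1167605542753639808390 < 1180591620717411303424? YES
  n = 914: C(914, 9) = 1179217089587653905932; 1179217089587653905932 < 1180591620717411303424? YES
  n = 915: C(915, 9) = 1190931166636537885130; 1190931166636537885130 < 1180591620717411303424? NO
  n = 916: C(916, 9) = 1202748565202942340440; 1202748565202942340440 < 1180591620717411303424? NO
The largest n with C(n, 9) < 1180591620717411303424 is n = 914 (where E[X] = 294804272396913476483/295147905179352825856 ≈ 0.9988357). Hence R_4(9) > 914, i.e. R_4(9) ≥ 915.

Largest n = 914; hence R_4(9) > 914.


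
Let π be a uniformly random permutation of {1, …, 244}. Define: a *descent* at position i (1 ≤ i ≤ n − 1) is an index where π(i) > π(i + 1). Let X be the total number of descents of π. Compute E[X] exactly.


Write X = Σ X_I over i = 1, …, 243, with X_I the indicator of one descent.
There are 243 indicators.
For each fixed i, the pair (π(i), π(i+1)) is a uniformly random ordered pair of distinct values from {1, …, 244}; by symmetry P[π(i) > π(i+1)] = 1/2.
By linearity: E[X] = 243 · (1/2) = (244 − 1) · (1/2) = 243/2 ≈ 121.5000.

E[X] = 243/2 = 121.5000.


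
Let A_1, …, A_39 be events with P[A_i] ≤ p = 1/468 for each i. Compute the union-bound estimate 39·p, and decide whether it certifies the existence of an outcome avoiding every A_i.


Union bound: P[∪_{i=1}^{39} A_i] ≤ Σ_i P[A_i] ≤ 39·p = 39·(1/468) = 1/12.
Numerically: 1/12 ≈ 0.083333.
Is 1/12 < 1? YES.
Since P[∪ A_i] ≤ 1/12 < 1, the complement has P[∩ A_i^c] ≥ 1 − 1/12 = 11/12 > 0, so some outcome avoids every A_i.

39·p = 1/12 ≈ 0.083333; existence CERTIFIED by the union bound.


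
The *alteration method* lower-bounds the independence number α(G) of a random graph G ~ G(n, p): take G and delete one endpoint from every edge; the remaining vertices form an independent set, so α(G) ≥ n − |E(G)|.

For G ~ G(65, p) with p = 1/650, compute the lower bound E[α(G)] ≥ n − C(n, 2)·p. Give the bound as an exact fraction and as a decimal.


E[|E(G)|] = C(65, 2)·p = 2080 · (1/650) = 16/5.
E[α(G)] ≥ n − E[|E(G)|] = 65 − 16/5 = 309/5.
Numerically: ≈ 61.8000.
(This is only a lower bound; the true E[α(G)] may be larger.)

E[α(G)] ≥ 309/5 ≈ 61.8000.


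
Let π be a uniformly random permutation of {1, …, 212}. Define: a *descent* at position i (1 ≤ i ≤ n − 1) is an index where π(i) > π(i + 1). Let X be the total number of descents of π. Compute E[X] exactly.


Write X = Σ X_I over i = 1, …, 211, with X_I the indicator of one descent.
There are 211 indicators.
For each fixed i, the pair (π(i), π(i+1)) is a uniformly random ordered pair of distinct values from {1, …, 212}; by symmetry P[π(i) > π(i+1)] = 1/2.
By linearity: E[X] = 211 · (1/2) = (212 − 1) · (1/2) = 211/2 ≈ 105.500.

E[X] = 211/2 = 105.500.


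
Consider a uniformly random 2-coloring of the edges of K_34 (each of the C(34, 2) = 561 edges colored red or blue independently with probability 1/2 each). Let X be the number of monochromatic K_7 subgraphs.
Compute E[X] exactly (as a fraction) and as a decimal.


Let X = Σ_S X_S over the C(34, 7) = 5379616 subsets S of size 7, where X_S = 1 if the K_7 on S is monochromatic.
For a fixed S, the K_7 on S has C(7, 2) = 21 edges. P[all 21 edges red] = (1/2)^21, and likewise for blue, so P[monochromatic] = 2·(1/2)^21 = 2^{1 − 21} = 1/1048576.
Summing: E[X] = C(34, 7) · 2^{1 − 21} = 5379616 · 1/1048576 = 168113/32768.
Numerically: E[X] ≈ 5.1304.

E[X] = C(34,7)·2^(1−C(7,2)) = 168113/32768 ≈ 5.1304.


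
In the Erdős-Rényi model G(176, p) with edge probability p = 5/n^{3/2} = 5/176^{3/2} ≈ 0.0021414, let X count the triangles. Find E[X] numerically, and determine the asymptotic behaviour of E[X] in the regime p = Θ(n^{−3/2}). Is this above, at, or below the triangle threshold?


Number of potential triangles: C(176, 3) = 893200.
Each occurs with probability p³ ≈ (0.0021414)³ ≈ 9.8198083e-09.
By linearity: E[X] = C(176, 3)·p³ ≈ 893200 · 9.8198083e-09 ≈ 0.00877.
Since α = 3/2 > 1, p = c/n^{3/2} = o(1/n) is below the triangle threshold p ~ 1/n. Asymptotically E[X] ~ (c³/6)·n^{3(1−α)} = (5³/6)·n^{-1.5} → 0, so by Markov's inequality G has no triangles w.h.p.

E[X] ≈ 0.00877; in regime p = Θ(1/n^{3/2}) E[X] tends to 0 (below the triangle threshold p ~ 1/n).


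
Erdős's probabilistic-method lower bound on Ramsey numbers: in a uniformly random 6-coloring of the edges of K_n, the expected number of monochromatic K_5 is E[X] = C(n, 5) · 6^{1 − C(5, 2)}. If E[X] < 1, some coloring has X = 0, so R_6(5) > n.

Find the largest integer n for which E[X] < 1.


We need C(n, 5) · 6^{1 − 10} < 1, i.e. C(n, 5) < 6^{10 − 1} = 10077696.
Check values of n near the boundary:
  n = 64: C(64, 5) = 7624512; 7624512 < 10077696? YES
  n = 65: C(65, 5) = 8259888; 8259888 < 10077696? YES
  n = 66: C(66, 5) = 8936928; 8936928 < 10077696? YES
  n = 67: C(67, 5) = 9657648; 9657648 < 10077696? YES
  n = 68: C(68, 5) = 10424128; 10424128 < 10077696? NO
The largest n with C(n, 5) < 10077696 is n = 67 (where E[X] = 67067/69984 ≈ 0.9583). Hence R_6(5) > 67, i.e. R_6(5) ≥ 68.

Largest n = 67; hence R_6(5) > 67.


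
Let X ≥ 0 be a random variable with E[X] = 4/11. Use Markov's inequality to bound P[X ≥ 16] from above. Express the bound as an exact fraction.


μ = E[X] = 4/11, a = 16.
Markov: P[X ≥ 16] ≤ μ/a = (4/11)/16 = 1/44.
Numerically: ≈ 0.0227.
(Since a = 16 > μ = 0.3636, the bound 1/44 is < 1 and informative.)

P[X ≥ 16] ≤ 1/44 ≈ 0.0227.


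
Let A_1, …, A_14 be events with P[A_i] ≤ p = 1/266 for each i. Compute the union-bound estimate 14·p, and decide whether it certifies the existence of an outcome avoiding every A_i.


Union bound: P[∪_{i=1}^{14} A_i] ≤ Σ_i P[A_i] ≤ 14·p = 14·(1/266) = 1/19.
Numerically: 1/19 ≈ 0.053.
Is 1/19 < 1? YES.
Since P[∪ A_i] ≤ 1/19 < 1, the complement has P[∩ A_i^c] ≥ 1 − 1/19 = 18/19 > 0, so some outcome avoids every A_i.

14·p = 1/19 ≈ 0.053; existence CERTIFIED by the union bound.


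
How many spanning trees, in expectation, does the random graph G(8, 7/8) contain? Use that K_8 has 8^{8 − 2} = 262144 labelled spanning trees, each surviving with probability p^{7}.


K_8 has 8^{8 − 2} = 262144 labelled spanning trees.
For each such spanning tree H, let X_H = 1 if all 7 edges of H are present in G. Then P[X_H = 1] = p^{7} = (7/8)^{7} = 823543/2097152.
By linearity of expectation: E[X] = Σ_H E[X_H] = 262144 · p^{7} = 262144 · 823543/2097152 = 823543/8.
Numerically: E[X] ≈ 1.029e+05.

E[X] = 262144 · (7/8)^{7} = 823543/8 ≈ 1.029e+05.


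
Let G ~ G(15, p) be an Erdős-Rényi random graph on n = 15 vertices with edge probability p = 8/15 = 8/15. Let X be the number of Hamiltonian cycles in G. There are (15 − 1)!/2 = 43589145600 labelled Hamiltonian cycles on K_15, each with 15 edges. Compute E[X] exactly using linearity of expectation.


K_15 has (15 − 1)!/2 = 43589145600 labelled Hamiltonian cycles.
For each such Hamiltonian cycle H, let X_H = 1 if all 15 edges of H are present in G. Then P[X_H = 1] = p^{15} = (8/15)^{15} = 35184372088832/437893890380859375.
By linearity: E[X] = Σ_H E[X_H] = 43589145600 · p^{15} = 43589145600 · 35184372088832/437893890380859375 = 252453780711880523776/72081298828125.
Numerically: E[X] ≈ 3.5e+06.

E[X] = 43589145600 · (8/15)^{15} = 252453780711880523776/72081298828125 ≈ 3.5e+06.


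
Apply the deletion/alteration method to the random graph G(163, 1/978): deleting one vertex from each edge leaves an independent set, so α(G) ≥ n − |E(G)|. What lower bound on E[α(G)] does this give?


E[|E(G)|] = C(163, 2)·p = 13203 · (1/978) = 27/2.
E[α(G)] ≥ n − E[|E(G)|] = 163 − 27/2 = 299/2.
Numerically: ≈ 149.500000.
(This is only a lower bound; the true E[α(G)] may be larger.)

E[α(G)] ≥ 299/2 ≈ 149.500000.


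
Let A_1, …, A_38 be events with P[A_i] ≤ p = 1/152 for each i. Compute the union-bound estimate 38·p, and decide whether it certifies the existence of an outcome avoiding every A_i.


Union bound: P[∪_{i=1}^{38} A_i] ≤ Σ_i P[A_i] ≤ 38·p = 38·(1/152) = 1/4.
Numerically: 1/4 ≈ 0.250.
Is 1/4 < 1? YES.
Since P[∪ A_i] ≤ 1/4 < 1, the complement has P[∩ A_i^c] ≥ 1 − 1/4 = 3/4 > 0, so some outcome avoids every A_i.

38·p = 1/4 ≈ 0.250; existence CERTIFIED by the union bound.


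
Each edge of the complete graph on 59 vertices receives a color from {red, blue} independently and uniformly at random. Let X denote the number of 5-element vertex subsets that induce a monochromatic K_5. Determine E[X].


Let X = Σ_S X_S over the C(59, 5) = 5006386 subsets S of size 5, where X_S = 1 if the K_5 on S is monochromatic.
For a fixed S, the K_5 on S has C(5, 2) = 10 edges. P[all 10 edges red] = (1/2)^10, and likewise for blue, so P[monochromatic] = 2·(1/2)^10 = 2^{1 − 10} = 1/512.
Summing: E[X] = C(59, 5) · 2^{1 − 10} = 5006386 · 1/512 = 2503193/256.
Numerically: E[X] ≈ 9778.097656.

E[X] = C(59,5)·2^(1−C(5,2)) = 2503193/256 ≈ 9778.097656.


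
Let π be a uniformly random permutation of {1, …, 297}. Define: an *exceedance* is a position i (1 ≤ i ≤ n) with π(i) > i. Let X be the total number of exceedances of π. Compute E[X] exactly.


Write X = Σ_{i=1}^{297} X_i, where X_i = 1_{π(i) > i}.
For each fixed i, π(i) is uniform over {1, …, 297} (marginal of a uniform permutation), so P[π(i) > i] = (n − i)/n. Summing: Σ_{i=1}^{297} (n − i)/n = (0 + 1 + … + 296)/297 = 297(297 − 1)/(2·297) = (297 − 1)/2.
Hence E[X] = Σ_{i=1}^{297} (297 − i)/297 = 148 ≈ 148.00000.

E[X] = 148 = 148.00000.


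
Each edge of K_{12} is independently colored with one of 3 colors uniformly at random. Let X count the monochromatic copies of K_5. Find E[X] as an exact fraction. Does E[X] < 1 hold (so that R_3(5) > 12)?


E[X] = C(12, 5) · 3^{1 − 10} = 792 · 3^{−9} = 792/19683.
As a reduced fraction: E[X] = 88/2187 ≈ 0.040.
Is E[X] < 1? YES.
Since E[X] < 1, there exists a 3-coloring of K_{12} with no monochromatic K_5; hence R_3(5) > 12.

E[X] = 88/2187 ≈ 0.040; E[X] < 1, so R_3(5) > 12.
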